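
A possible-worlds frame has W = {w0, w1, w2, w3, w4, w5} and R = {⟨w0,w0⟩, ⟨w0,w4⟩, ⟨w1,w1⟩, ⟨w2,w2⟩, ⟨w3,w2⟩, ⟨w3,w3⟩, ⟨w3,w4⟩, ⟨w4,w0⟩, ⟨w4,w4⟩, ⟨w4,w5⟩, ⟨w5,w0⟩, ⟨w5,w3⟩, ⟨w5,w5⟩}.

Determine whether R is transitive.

Transitive: no — w0 R w4 and w4 R w5, but not w0 R w5.

No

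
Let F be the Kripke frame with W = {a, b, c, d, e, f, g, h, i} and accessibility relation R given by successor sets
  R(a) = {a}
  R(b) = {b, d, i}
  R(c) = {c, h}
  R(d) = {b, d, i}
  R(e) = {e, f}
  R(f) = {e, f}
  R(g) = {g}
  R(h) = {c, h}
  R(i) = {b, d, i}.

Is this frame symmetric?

Yes

Symmetric: yes — every pair in R has its reverse in R.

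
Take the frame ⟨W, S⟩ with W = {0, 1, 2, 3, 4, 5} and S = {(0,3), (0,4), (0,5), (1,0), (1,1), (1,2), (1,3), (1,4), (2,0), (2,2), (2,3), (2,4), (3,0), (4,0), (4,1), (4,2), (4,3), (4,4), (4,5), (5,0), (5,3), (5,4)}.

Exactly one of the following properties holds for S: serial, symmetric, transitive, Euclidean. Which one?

Serial: yes — every world has a successor (e.g. 0 S 3).
Symmetric: no — 1 S 0 but not 0 S 1.
Transitive: no — 0 S 4 and 4 S 1, but not 0 S 1.
Euclidean: no — 0 S 3 and 0 S 4, but not 3 S 4.
Only serial holds.

serial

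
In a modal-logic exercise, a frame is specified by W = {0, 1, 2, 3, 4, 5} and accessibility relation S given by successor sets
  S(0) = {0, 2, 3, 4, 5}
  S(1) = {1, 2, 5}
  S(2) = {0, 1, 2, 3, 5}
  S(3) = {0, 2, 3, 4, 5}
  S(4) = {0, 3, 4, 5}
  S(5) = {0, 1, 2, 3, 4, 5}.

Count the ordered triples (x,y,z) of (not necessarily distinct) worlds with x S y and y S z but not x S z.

16

Enumerating: (0,2,1), (0,5,1), (1,2,0), (1,2,3), (1,5,0), (1,5,3), (1,5,4), (2,0,4), (2,3,4), (2,5,4), (3,2,1), (3,5,1), (4,0,2), (4,3,2), (4,5,1), (4,5,2).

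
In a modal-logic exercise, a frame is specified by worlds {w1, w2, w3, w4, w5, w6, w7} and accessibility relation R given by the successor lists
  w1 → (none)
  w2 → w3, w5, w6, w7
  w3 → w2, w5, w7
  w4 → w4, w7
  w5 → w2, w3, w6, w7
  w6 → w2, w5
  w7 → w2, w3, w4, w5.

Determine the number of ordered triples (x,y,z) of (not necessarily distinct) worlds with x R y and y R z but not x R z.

31

Enumerating: (w2,w3,w2), (w2,w5,w2), (w2,w6,w2), (w2,w7,w2), (w2,w7,w4), (w3,w2,w3), (w3,w2,w6), (w3,w5,w3), (w3,w5,w6), (w3,w7,w3), (w3,w7,w4), (w4,w7,w2), … and 19 more.
Total: 31.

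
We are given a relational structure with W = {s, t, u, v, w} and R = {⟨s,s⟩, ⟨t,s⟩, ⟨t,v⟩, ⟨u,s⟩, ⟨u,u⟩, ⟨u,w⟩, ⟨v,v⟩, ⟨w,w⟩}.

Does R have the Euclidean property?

No

Euclidean: no — t R s and t R v, but not s R v.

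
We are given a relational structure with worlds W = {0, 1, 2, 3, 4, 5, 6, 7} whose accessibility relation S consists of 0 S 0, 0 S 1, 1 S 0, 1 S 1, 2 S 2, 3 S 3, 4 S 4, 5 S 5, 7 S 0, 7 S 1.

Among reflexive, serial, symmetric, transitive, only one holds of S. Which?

transitive

Reflexive: no — 6 is not related to itself.
Serial: no — 6 has no S-successor.
Symmetric: no — 7 S 0 but not 0 S 7.
Transitive: yes — every two-step S-path is closed by a direct edge.
Only transitive holds.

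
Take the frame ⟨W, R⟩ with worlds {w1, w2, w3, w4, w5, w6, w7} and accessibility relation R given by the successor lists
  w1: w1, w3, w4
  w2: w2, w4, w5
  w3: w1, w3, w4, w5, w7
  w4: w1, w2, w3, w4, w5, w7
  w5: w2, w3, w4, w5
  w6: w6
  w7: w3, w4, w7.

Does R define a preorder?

No

Reflexive: yes — every world is R-related to itself.
Transitive: no — w1 R w3 and w3 R w5, but not w1 R w5.
So R is not a preorder.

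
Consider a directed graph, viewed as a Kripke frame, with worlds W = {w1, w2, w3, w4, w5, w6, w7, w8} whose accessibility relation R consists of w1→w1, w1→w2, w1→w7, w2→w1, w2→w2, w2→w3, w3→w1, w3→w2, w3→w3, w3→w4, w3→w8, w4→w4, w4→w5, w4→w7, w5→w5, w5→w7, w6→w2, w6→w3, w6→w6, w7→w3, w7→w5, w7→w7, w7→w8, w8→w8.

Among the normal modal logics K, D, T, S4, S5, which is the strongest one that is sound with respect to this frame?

T

Serial (axiom D): yes — every world has a successor (e.g. w1 R w1).
Reflexive (axiom T): yes — every world is R-related to itself.
Transitive (axiom 4): no — w1 R w2 and w2 R w3, but not w1 R w3.
Euclidean (axiom 5): no — w1 R w2 and w1 R w7, but not w2 R w7.
So F validates K, D, T; S4 would additionally require R to be transitive. The strongest is T.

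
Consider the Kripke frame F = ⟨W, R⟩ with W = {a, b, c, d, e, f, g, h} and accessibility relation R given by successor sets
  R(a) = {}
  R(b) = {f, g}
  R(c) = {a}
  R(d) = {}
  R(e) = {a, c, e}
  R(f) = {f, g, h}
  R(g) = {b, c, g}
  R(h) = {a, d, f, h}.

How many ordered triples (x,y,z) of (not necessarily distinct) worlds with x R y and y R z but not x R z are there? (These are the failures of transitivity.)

10

Enumerating: (b,f,h), (b,g,b), (b,g,c), (f,g,b), (f,g,c), (f,h,a), (f,h,d), (g,b,f), (g,c,a), (h,f,g).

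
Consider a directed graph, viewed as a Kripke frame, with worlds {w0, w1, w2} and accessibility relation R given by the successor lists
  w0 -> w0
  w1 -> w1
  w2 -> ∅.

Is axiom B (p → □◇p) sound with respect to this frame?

The schema B characterises exactly the symmetric frames.
Symmetric: yes — every pair in R has its reverse in R.

Yes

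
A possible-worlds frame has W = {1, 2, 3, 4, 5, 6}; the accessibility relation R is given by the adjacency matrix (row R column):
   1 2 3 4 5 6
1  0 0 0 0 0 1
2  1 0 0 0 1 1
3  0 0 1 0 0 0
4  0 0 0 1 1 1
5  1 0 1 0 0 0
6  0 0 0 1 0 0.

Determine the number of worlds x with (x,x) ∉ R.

4

Enumerating: 1, 2, 5, 6.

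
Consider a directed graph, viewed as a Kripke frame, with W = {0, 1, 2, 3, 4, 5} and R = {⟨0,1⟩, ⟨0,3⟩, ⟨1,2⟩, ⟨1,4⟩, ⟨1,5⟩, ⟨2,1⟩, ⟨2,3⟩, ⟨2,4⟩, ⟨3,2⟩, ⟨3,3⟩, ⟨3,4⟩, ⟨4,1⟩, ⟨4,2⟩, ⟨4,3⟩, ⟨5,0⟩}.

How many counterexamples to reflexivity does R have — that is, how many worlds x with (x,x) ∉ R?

Enumerating: 0, 1, 2, 4, 5.

5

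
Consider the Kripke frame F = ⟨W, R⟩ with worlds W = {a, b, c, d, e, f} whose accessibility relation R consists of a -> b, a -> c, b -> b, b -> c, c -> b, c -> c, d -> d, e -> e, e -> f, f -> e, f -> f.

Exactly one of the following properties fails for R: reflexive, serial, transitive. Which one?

Reflexive: no — a is not related to itself.
Serial: yes — every world has a successor (e.g. a R b).
Transitive: yes — every two-step R-path is closed by a direct edge.
Only reflexive fails.

reflexive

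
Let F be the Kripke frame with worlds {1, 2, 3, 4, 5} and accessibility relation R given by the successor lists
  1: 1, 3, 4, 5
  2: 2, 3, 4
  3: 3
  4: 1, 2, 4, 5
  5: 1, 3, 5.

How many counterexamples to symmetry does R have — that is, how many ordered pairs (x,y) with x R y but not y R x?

Enumerating: (1,3), (2,3), (4,5), (5,3).

4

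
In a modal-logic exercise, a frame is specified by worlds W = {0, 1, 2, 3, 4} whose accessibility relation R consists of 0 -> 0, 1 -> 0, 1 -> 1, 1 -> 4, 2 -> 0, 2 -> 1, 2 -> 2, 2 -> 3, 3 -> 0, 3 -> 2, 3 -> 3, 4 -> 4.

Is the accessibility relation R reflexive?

Yes

Reflexive: yes — every world is R-related to itself.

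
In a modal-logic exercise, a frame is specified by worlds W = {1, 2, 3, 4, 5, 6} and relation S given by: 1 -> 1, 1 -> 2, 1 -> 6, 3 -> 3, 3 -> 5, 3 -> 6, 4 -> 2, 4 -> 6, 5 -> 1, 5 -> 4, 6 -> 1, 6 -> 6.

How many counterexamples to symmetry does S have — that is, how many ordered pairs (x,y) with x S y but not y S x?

7

Enumerating: (1,2), (3,5), (3,6), (4,2), (4,6), (5,1), (5,4).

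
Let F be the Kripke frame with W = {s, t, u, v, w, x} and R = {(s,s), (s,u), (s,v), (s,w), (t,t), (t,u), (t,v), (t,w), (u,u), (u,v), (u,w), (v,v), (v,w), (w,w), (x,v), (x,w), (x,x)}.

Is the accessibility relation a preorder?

Reflexive: yes — every world is R-related to itself.
Transitive: yes — every two-step R-path is closed by a direct edge.
So R is a preorder.

Yes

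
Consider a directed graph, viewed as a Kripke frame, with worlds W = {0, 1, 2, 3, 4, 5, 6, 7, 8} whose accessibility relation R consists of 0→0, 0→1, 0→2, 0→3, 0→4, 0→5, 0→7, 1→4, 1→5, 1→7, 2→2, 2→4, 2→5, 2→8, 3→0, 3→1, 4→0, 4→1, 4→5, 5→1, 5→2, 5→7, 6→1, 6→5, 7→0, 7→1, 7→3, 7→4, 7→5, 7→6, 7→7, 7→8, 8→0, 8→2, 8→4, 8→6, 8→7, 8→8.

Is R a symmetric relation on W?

Symmetric: no — 0 R 1 but not 1 R 0.

No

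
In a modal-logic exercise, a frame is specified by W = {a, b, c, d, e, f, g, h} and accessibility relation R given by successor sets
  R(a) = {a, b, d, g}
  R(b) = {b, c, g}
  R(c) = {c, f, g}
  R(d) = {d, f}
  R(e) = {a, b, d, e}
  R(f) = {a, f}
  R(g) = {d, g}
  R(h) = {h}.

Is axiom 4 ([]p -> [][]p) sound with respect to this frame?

No

By correspondence theory, 4 is valid on a frame iff R is transitive.
Transitive: no — a R b and b R c, but not a R c.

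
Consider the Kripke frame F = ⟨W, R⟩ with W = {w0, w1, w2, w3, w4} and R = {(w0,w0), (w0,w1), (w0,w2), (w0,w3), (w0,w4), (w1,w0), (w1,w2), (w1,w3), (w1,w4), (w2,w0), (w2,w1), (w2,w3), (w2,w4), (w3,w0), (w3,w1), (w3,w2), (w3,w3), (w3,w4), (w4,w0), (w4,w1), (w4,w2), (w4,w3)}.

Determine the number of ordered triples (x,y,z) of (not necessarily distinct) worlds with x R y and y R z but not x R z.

12

Enumerating: (w1,w0,w1), (w1,w2,w1), (w1,w3,w1), (w1,w4,w1), (w2,w0,w2), (w2,w1,w2), (w2,w3,w2), (w2,w4,w2), (w4,w0,w4), (w4,w1,w4), (w4,w2,w4), (w4,w3,w4).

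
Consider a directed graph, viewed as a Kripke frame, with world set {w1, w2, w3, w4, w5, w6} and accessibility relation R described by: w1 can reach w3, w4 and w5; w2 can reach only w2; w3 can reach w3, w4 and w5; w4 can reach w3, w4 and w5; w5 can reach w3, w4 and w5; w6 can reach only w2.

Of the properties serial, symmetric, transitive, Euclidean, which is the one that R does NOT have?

symmetric

Serial: yes — every world has a successor (e.g. w1 R w3).
Symmetric: no — w1 R w3 but not w3 R w1.
Transitive: yes — every two-step R-path is closed by a direct edge.
Euclidean: yes — any two successors of a common world are R-related.
Only symmetric fails.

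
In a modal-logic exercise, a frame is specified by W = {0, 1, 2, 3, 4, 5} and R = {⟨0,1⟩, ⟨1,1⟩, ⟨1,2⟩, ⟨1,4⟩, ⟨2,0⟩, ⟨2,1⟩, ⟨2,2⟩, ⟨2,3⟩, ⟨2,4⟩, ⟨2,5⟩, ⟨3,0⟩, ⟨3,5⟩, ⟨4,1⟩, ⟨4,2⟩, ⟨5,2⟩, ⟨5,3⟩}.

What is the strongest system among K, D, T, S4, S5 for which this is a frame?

Serial (axiom D): yes — every world has a successor (e.g. 0 R 1).
Reflexive (axiom T): no — 0 is not related to itself.
Transitive (axiom 4): no — 0 R 1 and 1 R 2, but not 0 R 2.
Euclidean (axiom 5): no — 2 R 0 and 2 R 3, but not 0 R 3.
So F validates K, D; T would additionally require R to be reflexive. The strongest is D.

D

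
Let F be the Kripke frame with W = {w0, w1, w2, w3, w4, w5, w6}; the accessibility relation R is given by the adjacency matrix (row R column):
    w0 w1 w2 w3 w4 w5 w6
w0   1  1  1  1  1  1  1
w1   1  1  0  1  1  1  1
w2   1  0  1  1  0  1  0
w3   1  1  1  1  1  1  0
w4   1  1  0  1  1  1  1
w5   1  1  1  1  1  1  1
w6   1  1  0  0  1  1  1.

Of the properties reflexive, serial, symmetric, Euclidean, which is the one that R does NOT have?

Reflexive: yes — every world is R-related to itself.
Serial: yes — every world has a successor (e.g. w0 R w0).
Symmetric: yes — every pair in R has its reverse in R.
Euclidean: no — w0 R w1 and w0 R w2, but not w1 R w2.
Only Euclidean fails.

Euclidean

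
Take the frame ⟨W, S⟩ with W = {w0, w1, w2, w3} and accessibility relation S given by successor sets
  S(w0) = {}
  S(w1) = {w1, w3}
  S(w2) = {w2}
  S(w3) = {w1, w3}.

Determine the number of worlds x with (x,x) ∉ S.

1

Enumerating: w0.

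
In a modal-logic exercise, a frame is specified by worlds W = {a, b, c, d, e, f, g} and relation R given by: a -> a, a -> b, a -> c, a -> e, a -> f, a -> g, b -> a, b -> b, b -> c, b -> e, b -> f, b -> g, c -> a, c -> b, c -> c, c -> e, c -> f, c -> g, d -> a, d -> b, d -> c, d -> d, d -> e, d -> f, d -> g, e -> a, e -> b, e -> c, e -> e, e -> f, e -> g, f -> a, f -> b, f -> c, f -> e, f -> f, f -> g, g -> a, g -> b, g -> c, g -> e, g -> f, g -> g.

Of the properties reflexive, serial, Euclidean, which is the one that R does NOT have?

Reflexive: yes — every world is R-related to itself.
Serial: yes — every world has a successor (e.g. a R a).
Euclidean: no — d R a and d R d, but not a R d.
Only Euclidean fails.

Euclidean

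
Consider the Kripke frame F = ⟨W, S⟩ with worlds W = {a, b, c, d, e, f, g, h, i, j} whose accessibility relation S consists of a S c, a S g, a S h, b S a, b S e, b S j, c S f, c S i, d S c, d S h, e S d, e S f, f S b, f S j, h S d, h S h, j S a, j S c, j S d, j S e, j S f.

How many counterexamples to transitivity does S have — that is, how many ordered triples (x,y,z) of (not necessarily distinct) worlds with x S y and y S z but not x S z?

34

Enumerating: (a,c,f), (a,c,i), (a,h,d), (b,a,c), (b,a,g), (b,a,h), (b,e,d), (b,e,f), (b,j,c), (b,j,d), (b,j,f), (c,f,b), … and 22 more.
Total: 34.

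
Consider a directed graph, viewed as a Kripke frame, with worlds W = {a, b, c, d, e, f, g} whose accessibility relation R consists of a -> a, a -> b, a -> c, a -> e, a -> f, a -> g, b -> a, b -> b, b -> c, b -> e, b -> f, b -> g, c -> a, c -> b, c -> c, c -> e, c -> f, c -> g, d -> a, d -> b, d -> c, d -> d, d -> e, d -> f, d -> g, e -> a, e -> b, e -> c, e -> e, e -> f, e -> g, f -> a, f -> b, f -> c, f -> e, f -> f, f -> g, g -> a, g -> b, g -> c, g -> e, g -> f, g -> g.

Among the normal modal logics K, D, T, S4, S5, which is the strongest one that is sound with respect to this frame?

Serial (axiom D): yes — every world has a successor (e.g. a R a).
Reflexive (axiom T): yes — every world is R-related to itself.
Transitive (axiom 4): yes — every two-step R-path is closed by a direct edge.
Euclidean (axiom 5): no — d R a and d R d, but not a R d.
So F validates K, D, T, S4; S5 would additionally require R to be Euclidean. The strongest is S4.

S4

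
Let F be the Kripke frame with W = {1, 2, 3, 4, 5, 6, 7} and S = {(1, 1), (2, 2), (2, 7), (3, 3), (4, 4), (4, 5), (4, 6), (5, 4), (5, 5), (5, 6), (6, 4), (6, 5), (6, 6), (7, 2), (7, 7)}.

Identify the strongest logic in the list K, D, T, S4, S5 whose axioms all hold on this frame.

S5

Serial (axiom D): yes — every world has a successor (e.g. 1 S 1).
Reflexive (axiom T): yes — every world is S-related to itself.
Transitive (axiom 4): yes — every two-step S-path is closed by a direct edge.
Euclidean (axiom 5): yes — any two successors of a common world are S-related.
So F validates K, D, T, S4, S5. The strongest is S5.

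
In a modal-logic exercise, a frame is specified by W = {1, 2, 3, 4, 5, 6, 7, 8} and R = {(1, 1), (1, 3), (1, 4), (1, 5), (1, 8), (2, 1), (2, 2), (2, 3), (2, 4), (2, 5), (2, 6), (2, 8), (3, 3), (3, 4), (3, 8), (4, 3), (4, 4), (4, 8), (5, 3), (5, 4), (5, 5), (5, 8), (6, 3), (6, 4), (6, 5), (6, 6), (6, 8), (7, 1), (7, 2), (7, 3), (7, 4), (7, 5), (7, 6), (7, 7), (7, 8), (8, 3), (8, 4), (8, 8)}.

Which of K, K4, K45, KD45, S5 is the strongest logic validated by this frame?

K4

Transitive (axiom 4): yes — every two-step R-path is closed by a direct edge.
Euclidean (axiom 5): no — 1 R 3 and 1 R 5, but not 3 R 5.
Serial (axiom D): yes — every world has a successor (e.g. 1 R 1).
Reflexive (axiom T): yes — every world is R-related to itself.
So F validates K, K4; K45 would additionally require R to be Euclidean. The strongest is K4.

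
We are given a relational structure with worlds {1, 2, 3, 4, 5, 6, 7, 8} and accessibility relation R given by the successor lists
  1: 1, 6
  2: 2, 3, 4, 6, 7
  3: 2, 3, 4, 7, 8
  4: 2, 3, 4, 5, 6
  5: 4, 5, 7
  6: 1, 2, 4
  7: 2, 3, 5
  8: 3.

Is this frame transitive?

No

Transitive: no — 1 R 6 and 6 R 2, but not 1 R 2.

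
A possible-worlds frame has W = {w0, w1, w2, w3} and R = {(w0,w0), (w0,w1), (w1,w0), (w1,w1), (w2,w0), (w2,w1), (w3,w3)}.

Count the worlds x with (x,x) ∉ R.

Enumerating: w2.

1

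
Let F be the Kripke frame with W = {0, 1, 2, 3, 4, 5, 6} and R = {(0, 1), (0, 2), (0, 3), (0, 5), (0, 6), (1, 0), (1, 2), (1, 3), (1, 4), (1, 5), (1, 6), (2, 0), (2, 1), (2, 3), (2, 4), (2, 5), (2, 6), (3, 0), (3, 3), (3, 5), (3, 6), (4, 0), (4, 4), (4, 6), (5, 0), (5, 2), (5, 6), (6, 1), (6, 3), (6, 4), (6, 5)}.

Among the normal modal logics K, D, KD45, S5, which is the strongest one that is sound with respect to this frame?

Serial (axiom D): yes — every world has a successor (e.g. 0 R 1).
Euclidean (axiom 5): no — 0 R 3 and 0 R 1, but not 3 R 1.
Transitive (axiom 4): no — 0 R 1 and 1 R 4, but not 0 R 4.
Reflexive (axiom T): no — 0 is not related to itself.
So F validates K, D; KD45 would additionally require R to be Euclidean and transitive. The strongest is D.

D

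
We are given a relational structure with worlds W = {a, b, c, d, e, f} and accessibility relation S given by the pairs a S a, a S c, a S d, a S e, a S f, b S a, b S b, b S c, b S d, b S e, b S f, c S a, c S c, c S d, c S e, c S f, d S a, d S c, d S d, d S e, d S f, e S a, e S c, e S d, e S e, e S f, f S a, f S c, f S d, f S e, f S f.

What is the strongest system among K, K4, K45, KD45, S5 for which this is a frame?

Transitive (axiom 4): yes — every two-step S-path is closed by a direct edge.
Euclidean (axiom 5): no — b S a and b S b, but not a S b.
Serial (axiom D): yes — every world has a successor (e.g. a S a).
Reflexive (axiom T): yes — every world is S-related to itself.
So F validates K, K4; K45 would additionally require S to be Euclidean. The strongest is K4.

K4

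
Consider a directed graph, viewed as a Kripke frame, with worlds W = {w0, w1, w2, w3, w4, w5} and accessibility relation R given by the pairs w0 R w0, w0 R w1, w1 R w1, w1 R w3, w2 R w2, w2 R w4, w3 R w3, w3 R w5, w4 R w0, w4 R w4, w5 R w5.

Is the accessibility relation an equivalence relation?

Reflexive: yes — every world is R-related to itself.
Symmetric: no — w0 R w1 but not w1 R w0.
Transitive: no — w0 R w1 and w1 R w3, but not w0 R w3.
So R is not an equivalence relation.

No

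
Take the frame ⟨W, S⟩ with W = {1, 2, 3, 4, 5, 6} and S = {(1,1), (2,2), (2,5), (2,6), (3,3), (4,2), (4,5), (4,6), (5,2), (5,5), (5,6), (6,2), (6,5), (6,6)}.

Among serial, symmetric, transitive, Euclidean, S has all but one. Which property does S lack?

Serial: yes — every world has a successor (e.g. 1 S 1).
Symmetric: no — 4 S 2 but not 2 S 4.
Transitive: yes — every two-step S-path is closed by a direct edge.
Euclidean: yes — any two successors of a common world are S-related.
Only symmetric fails.

symmetric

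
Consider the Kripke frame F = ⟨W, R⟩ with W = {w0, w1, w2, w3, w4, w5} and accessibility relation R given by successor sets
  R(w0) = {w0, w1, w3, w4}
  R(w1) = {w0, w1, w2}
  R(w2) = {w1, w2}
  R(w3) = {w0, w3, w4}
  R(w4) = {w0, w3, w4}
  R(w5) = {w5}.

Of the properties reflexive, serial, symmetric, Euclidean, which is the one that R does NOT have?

Reflexive: yes — every world is R-related to itself.
Serial: yes — every world has a successor (e.g. w0 R w0).
Symmetric: yes — every pair in R has its reverse in R.
Euclidean: no — w0 R w1 and w0 R w3, but not w1 R w3.
Only Euclidean fails.

Euclidean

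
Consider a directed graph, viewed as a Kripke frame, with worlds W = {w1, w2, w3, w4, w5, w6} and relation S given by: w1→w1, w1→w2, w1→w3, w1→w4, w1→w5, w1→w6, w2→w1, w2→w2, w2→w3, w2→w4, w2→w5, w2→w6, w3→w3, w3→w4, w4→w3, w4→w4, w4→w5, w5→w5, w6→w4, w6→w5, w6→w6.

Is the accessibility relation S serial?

Serial: yes — every world has a successor (e.g. w1 S w1).

Yes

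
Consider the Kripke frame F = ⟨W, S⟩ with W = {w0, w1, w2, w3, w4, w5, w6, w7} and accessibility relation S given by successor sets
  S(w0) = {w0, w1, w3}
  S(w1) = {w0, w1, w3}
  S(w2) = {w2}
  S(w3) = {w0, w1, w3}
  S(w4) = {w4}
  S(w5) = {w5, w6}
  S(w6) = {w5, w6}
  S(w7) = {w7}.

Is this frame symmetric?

Symmetric: yes — every pair in S has its reverse in S.

Yes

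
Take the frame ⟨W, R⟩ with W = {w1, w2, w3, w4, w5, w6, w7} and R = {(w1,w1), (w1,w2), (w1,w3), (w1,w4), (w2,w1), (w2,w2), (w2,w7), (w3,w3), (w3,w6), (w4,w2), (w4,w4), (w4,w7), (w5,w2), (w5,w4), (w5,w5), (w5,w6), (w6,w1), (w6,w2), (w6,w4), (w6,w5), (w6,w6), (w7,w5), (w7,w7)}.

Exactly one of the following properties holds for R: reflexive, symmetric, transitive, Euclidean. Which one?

reflexive

Reflexive: yes — every world is R-related to itself.
Symmetric: no — w1 R w3 but not w3 R w1.
Transitive: no — w1 R w2 and w2 R w7, but not w1 R w7.
Euclidean: no — w1 R w2 and w1 R w3, but not w2 R w3.
Only reflexive holds.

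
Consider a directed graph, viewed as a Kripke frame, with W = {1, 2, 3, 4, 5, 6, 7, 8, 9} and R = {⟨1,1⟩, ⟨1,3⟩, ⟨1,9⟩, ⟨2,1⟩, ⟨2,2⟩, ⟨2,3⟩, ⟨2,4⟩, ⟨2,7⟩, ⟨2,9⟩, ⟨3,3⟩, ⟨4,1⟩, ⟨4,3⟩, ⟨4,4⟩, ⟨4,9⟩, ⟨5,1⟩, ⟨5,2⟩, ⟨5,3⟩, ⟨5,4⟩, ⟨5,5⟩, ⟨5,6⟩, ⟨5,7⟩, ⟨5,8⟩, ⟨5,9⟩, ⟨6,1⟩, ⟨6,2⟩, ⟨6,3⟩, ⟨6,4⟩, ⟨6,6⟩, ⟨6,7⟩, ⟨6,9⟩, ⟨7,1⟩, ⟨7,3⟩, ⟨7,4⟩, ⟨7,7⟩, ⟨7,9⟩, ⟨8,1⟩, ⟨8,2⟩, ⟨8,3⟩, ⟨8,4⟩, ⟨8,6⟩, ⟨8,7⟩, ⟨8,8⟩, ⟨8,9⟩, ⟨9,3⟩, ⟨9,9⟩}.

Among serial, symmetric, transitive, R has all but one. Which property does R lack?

Serial: yes — every world has a successor (e.g. 1 R 1).
Symmetric: no — 1 R 3 but not 3 R 1.
Transitive: yes — every two-step R-path is closed by a direct edge.
Only symmetric fails.

symmetric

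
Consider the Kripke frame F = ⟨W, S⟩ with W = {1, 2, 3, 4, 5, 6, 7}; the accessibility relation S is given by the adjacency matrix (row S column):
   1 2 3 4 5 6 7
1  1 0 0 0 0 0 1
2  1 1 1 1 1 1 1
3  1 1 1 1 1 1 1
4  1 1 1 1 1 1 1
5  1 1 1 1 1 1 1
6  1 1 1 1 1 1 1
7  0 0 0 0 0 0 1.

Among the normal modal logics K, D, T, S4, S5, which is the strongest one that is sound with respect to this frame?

S4

Serial (axiom D): yes — every world has a successor (e.g. 1 S 1).
Reflexive (axiom T): yes — every world is S-related to itself.
Transitive (axiom 4): yes — every two-step S-path is closed by a direct edge.
Euclidean (axiom 5): no — 2 S 1 and 2 S 3, but not 1 S 3.
So F validates K, D, T, S4; S5 would additionally require S to be Euclidean. The strongest is S4.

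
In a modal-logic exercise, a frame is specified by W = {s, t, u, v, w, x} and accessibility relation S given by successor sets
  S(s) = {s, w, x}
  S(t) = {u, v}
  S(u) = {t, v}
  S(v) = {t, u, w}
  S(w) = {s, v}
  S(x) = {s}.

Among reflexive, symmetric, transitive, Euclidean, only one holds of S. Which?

symmetric

Reflexive: no — t is not related to itself.
Symmetric: yes — every pair in S has its reverse in S.
Transitive: no — s S w and w S v, but not s S v.
Euclidean: no — s S w and s S x, but not w S x.
Only symmetric holds.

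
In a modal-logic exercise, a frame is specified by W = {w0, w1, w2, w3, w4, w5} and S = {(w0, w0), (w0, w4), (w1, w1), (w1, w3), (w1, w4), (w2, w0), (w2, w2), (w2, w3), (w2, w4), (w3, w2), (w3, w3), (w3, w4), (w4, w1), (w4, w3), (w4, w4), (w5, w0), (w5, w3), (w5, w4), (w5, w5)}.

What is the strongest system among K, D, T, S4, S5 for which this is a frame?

T

Serial (axiom D): yes — every world has a successor (e.g. w0 S w0).
Reflexive (axiom T): yes — every world is S-related to itself.
Transitive (axiom 4): no — w0 S w4 and w4 S w1, but not w0 S w1.
Euclidean (axiom 5): no — w2 S w0 and w2 S w3, but not w0 S w3.
So F validates K, D, T; S4 would additionally require S to be transitive. The strongest is T.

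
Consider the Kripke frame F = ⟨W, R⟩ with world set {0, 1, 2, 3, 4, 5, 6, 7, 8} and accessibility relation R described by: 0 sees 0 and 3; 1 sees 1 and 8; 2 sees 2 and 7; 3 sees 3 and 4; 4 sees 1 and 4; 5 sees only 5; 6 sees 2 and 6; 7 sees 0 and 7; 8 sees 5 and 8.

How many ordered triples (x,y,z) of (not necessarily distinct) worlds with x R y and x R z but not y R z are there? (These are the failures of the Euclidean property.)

Enumerating: (0,3,0), (1,8,1), (2,7,2), (3,4,3), (4,1,4), (6,2,6), (7,0,7), (8,5,8).

8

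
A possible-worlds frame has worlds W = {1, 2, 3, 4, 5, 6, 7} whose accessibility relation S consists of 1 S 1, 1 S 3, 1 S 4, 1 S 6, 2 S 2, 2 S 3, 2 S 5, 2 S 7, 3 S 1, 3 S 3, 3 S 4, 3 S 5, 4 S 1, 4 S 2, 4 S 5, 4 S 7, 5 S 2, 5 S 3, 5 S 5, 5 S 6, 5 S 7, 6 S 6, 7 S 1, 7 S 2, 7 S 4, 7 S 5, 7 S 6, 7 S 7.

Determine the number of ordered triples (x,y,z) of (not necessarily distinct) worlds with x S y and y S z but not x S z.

Enumerating: (1,3,5), (1,4,2), (1,4,5), (1,4,7), (2,3,1), (2,3,4), (2,5,6), (2,7,1), (2,7,4), (2,7,6), (3,1,6), (3,4,2), … and 19 more.
Total: 31.

31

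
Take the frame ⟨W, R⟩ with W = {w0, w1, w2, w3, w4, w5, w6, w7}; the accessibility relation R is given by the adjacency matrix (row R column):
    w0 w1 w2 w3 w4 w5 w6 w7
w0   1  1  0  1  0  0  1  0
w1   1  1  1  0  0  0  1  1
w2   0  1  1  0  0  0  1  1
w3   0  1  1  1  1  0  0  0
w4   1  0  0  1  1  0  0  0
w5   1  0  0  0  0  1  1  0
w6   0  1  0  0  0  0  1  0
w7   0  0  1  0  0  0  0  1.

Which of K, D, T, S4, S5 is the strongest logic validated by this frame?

Serial (axiom D): yes — every world has a successor (e.g. w0 R w0).
Reflexive (axiom T): yes — every world is R-related to itself.
Transitive (axiom 4): no — w0 R w1 and w1 R w2, but not w0 R w2.
Euclidean (axiom 5): no — w0 R w1 and w0 R w3, but not w1 R w3.
So F validates K, D, T; S4 would additionally require R to be transitive. The strongest is T.

T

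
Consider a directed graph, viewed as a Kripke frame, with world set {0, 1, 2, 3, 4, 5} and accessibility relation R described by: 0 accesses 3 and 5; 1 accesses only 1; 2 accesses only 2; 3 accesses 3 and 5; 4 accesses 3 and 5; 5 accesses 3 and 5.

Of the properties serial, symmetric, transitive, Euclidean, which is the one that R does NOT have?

Serial: yes — every world has a successor (e.g. 0 R 3).
Symmetric: no — 0 R 3 but not 3 R 0.
Transitive: yes — every two-step R-path is closed by a direct edge.
Euclidean: yes — any two successors of a common world are R-related.
Only symmetric fails.

symmetric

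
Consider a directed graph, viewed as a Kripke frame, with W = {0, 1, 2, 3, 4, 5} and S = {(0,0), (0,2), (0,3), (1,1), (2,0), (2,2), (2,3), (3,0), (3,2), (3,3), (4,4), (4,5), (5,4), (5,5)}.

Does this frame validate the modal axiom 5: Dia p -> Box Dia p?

By correspondence theory, 5 is valid on a frame iff S is Euclidean.
Euclidean: yes — any two successors of a common world are S-related.

Yes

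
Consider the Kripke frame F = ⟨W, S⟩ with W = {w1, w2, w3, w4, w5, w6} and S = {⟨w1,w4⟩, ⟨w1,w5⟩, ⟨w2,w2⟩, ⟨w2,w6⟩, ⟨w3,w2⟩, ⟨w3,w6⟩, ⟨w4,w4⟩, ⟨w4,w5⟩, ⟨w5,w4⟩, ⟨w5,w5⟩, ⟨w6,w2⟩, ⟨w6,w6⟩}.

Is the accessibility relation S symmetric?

No

Symmetric: no — w1 S w4 but not w4 S w1.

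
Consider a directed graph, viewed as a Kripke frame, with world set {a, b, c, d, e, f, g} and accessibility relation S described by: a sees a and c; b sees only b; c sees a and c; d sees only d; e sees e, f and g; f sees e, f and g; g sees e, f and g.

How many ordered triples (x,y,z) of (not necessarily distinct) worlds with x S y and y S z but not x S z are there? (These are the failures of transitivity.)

0

S is transitive; there are no such tuples.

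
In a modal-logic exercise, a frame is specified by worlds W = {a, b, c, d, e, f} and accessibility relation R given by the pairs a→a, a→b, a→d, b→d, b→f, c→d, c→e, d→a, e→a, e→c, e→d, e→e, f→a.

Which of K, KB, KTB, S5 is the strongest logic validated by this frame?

K

Symmetric (axiom B): no — a R b but not b R a.
Reflexive (axiom T): no — b is not related to itself.
Euclidean (axiom 5): no — a R d and a R b, but not d R b.
So F validates K; KB would additionally require R to be symmetric. The strongest is K.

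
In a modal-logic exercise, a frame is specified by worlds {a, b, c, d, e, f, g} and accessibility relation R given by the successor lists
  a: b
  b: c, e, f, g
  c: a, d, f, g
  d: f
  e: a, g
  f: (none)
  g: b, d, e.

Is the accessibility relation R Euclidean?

No

Euclidean: no — b R c and b R e, but not c R e.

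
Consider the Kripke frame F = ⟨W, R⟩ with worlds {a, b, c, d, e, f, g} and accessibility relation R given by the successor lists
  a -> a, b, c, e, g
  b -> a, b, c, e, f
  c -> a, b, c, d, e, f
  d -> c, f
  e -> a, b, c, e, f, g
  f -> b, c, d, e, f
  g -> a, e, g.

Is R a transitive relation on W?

Transitive: no — a R b and b R f, but not a R f.

No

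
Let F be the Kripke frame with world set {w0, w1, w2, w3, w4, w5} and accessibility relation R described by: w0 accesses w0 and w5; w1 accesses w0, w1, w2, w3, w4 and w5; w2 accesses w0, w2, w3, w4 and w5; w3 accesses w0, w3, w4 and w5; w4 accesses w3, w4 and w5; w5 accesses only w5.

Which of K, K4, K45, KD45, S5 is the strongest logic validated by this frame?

K

Transitive (axiom 4): no — w4 R w3 and w3 R w0, but not w4 R w0.
Euclidean (axiom 5): no — w1 R w0 and w1 R w2, but not w0 R w2.
Serial (axiom D): yes — every world has a successor (e.g. w0 R w0).
Reflexive (axiom T): yes — every world is R-related to itself.
So F validates K; K4 would additionally require R to be transitive. The strongest is K.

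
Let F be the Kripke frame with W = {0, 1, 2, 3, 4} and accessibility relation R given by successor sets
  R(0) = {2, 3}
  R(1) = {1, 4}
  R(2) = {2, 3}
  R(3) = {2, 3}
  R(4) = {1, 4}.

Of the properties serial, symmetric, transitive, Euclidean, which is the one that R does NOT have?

symmetric

Serial: yes — every world has a successor (e.g. 0 R 2).
Symmetric: no — 0 R 2 but not 2 R 0.
Transitive: yes — every two-step R-path is closed by a direct edge.
Euclidean: yes — any two successors of a common world are R-related.
Only symmetric fails.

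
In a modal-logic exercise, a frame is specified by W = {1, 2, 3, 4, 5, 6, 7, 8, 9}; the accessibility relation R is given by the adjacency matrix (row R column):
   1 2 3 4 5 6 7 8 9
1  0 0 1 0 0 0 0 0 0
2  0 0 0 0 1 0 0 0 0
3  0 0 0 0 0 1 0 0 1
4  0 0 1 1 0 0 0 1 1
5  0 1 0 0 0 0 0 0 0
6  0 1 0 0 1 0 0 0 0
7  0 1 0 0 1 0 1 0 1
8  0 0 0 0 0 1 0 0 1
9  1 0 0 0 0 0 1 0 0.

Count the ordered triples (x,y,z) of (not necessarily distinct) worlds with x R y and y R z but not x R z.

Enumerating: (1,3,6), (1,3,9), (2,5,2), (3,6,2), (3,6,5), (3,9,1), (3,9,7), (4,3,6), (4,8,6), (4,9,1), (4,9,7), (5,2,5), … and 9 more.
Total: 21.

21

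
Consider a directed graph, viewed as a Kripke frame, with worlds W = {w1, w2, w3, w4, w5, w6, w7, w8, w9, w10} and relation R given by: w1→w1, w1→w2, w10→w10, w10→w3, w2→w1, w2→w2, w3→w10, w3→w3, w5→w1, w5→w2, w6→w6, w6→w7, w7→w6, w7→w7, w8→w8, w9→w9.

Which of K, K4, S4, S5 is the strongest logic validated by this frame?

Transitive (axiom 4): yes — every two-step R-path is closed by a direct edge.
Reflexive (axiom T): no — w4 is not related to itself.
Euclidean (axiom 5): yes — any two successors of a common world are R-related.
So F validates K, K4; S4 would additionally require R to be reflexive. The strongest is K4.

K4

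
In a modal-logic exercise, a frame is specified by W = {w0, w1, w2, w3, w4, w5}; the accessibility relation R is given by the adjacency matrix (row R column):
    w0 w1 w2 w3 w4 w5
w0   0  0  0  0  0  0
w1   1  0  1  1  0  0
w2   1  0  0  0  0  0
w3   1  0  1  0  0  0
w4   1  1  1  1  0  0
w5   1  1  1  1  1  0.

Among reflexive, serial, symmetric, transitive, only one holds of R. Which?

Reflexive: no — w0 is not related to itself.
Serial: no — w0 has no R-successor.
Symmetric: no — w1 R w0 but not w0 R w1.
Transitive: yes — every two-step R-path is closed by a direct edge.
Only transitive holds.

transitive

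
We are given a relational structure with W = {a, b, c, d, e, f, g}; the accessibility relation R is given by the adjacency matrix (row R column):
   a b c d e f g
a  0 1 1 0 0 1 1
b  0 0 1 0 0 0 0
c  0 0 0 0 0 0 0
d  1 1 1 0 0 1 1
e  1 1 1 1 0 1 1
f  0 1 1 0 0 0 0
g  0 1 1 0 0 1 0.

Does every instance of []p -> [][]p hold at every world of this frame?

Yes

By correspondence theory, 4 is valid on a frame iff R is transitive.
Transitive: yes — every two-step R-path is closed by a direct edge.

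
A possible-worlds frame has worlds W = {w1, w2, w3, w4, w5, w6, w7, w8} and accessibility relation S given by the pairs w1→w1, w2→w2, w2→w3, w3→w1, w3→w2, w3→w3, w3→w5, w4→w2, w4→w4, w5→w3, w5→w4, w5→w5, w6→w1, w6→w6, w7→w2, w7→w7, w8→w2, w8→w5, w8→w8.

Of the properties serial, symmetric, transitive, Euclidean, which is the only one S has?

Serial: yes — every world has a successor (e.g. w1 S w1).
Symmetric: no — w3 S w1 but not w1 S w3.
Transitive: no — w2 S w3 and w3 S w1, but not w2 S w1.
Euclidean: no — w3 S w1 and w3 S w2, but not w1 S w2.
Only serial holds.

serial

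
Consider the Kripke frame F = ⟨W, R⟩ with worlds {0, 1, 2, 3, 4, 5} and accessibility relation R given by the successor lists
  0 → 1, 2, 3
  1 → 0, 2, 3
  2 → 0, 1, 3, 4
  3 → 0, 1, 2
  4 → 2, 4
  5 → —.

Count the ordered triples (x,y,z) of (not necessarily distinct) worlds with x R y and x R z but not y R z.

19

Enumerating: (0,1,1), (0,2,2), (0,3,3), (1,0,0), (1,2,2), (1,3,3), (2,0,0), (2,0,4), (2,1,1), (2,1,4), (2,3,3), (2,3,4), … and 7 more.
Total: 19.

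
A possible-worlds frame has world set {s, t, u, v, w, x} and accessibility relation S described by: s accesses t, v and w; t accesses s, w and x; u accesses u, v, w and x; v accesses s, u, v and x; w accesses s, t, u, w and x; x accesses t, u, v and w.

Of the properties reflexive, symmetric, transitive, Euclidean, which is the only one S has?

Reflexive: no — s is not related to itself.
Symmetric: yes — every pair in S has its reverse in S.
Transitive: no — s S t and t S x, but not s S x.
Euclidean: no — s S t and s S v, but not t S v.
Only symmetric holds.

symmetric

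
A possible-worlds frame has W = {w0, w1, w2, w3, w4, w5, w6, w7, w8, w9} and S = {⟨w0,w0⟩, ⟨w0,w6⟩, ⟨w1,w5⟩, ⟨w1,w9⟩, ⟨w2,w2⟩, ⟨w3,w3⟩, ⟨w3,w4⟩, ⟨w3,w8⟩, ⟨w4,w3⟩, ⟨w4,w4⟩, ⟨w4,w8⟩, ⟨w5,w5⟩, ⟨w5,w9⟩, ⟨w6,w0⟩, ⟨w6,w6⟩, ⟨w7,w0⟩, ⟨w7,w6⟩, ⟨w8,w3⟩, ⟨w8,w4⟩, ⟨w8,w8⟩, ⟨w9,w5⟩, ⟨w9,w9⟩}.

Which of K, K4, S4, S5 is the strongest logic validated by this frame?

K4

Transitive (axiom 4): yes — every two-step S-path is closed by a direct edge.
Reflexive (axiom T): no — w1 is not related to itself.
Euclidean (axiom 5): yes — any two successors of a common world are S-related.
So F validates K, K4; S4 would additionally require S to be reflexive. The strongest is K4.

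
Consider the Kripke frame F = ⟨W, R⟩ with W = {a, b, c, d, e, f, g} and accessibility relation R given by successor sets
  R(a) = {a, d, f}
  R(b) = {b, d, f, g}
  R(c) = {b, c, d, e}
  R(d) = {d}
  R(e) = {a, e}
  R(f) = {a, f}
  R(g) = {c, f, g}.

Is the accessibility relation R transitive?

Transitive: no — b R f and f R a, but not b R a.

No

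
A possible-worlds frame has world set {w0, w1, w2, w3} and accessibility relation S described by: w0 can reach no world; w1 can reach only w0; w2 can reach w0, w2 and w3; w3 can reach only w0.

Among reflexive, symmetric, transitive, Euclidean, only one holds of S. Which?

transitive

Reflexive: no — w0 is not related to itself.
Symmetric: no — w1 S w0 but not w0 S w1.
Transitive: yes — every two-step S-path is closed by a direct edge.
Euclidean: no — w2 S w0 and w2 S w3, but not w0 S w3.
Only transitive holds.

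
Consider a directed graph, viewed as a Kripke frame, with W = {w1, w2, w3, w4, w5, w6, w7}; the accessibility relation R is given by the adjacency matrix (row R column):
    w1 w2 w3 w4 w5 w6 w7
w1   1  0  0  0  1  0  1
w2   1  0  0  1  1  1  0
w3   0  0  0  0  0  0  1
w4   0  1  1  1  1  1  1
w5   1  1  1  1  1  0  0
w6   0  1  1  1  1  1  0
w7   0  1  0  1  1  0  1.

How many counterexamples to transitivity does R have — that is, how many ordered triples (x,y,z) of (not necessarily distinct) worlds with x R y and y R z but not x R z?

Enumerating: (w1,w5,w2), (w1,w5,w3), (w1,w5,w4), (w1,w7,w2), (w1,w7,w4), (w2,w1,w7), (w2,w4,w2), (w2,w4,w3), (w2,w4,w7), (w2,w5,w2), (w2,w5,w3), (w2,w6,w2), … and 21 more.
Total: 33.

33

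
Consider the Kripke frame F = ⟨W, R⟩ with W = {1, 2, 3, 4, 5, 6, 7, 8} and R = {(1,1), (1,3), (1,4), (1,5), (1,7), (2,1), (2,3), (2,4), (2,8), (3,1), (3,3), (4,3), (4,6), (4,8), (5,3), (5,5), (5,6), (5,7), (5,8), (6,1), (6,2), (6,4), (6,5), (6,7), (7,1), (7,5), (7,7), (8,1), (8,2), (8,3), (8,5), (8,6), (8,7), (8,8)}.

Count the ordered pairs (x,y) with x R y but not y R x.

Enumerating: (1,4), (1,5), (2,1), (2,3), (2,4), (4,3), (4,8), (5,3), (6,1), (6,2), (6,7), (8,1), (8,3), (8,6), (8,7).

15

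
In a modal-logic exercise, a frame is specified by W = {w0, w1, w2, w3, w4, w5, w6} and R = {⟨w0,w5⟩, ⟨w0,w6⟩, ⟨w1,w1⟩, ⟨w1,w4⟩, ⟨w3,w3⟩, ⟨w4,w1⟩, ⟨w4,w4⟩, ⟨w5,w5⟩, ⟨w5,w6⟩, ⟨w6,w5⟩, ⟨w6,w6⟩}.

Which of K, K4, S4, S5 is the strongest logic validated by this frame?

Transitive (axiom 4): yes — every two-step R-path is closed by a direct edge.
Reflexive (axiom T): no — w0 is not related to itself.
Euclidean (axiom 5): yes — any two successors of a common world are R-related.
So F validates K, K4; S4 would additionally require R to be reflexive. The strongest is K4.

K4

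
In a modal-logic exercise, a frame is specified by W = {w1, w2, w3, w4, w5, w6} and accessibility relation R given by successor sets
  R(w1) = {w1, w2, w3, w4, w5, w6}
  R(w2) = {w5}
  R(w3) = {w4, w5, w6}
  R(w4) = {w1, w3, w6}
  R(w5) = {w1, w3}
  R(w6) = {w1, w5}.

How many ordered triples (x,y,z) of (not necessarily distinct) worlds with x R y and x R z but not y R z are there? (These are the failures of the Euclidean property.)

Enumerating: (w1,w2,w1), (w1,w2,w2), (w1,w2,w3), (w1,w2,w4), (w1,w2,w6), (w1,w3,w1), (w1,w3,w2), (w1,w3,w3), (w1,w4,w2), (w1,w4,w4), (w1,w4,w5), (w1,w5,w2), … and 22 more.
Total: 34.

34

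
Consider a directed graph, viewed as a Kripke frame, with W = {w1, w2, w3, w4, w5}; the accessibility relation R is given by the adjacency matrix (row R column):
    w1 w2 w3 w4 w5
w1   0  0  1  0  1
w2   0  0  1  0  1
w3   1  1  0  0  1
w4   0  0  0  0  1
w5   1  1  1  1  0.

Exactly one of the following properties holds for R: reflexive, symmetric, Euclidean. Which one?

symmetric

Reflexive: no — w1 is not related to itself.
Symmetric: yes — every pair in R has its reverse in R.
Euclidean: no — w3 R w1 and w3 R w2, but not w1 R w2.
Only symmetric holds.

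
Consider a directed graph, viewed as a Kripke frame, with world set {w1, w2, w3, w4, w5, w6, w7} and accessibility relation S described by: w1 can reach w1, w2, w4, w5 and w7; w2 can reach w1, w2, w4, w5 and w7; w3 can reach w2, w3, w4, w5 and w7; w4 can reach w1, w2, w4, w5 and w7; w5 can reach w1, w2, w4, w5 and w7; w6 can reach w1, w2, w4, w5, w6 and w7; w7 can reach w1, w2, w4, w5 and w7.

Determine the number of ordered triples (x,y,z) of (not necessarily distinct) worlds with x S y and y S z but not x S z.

4

Enumerating: (w3,w2,w1), (w3,w4,w1), (w3,w5,w1), (w3,w7,w1).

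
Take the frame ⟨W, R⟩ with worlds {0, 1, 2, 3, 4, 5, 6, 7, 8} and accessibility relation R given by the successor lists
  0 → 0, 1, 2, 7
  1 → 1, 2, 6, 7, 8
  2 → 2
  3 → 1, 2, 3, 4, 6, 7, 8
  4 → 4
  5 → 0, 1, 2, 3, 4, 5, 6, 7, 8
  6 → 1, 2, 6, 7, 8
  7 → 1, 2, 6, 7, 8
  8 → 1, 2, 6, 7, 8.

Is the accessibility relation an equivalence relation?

Reflexive: yes — every world is R-related to itself.
Symmetric: no — 0 R 1 but not 1 R 0.
Transitive: no — 0 R 1 and 1 R 6, but not 0 R 6.
So R is not an equivalence relation.

No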